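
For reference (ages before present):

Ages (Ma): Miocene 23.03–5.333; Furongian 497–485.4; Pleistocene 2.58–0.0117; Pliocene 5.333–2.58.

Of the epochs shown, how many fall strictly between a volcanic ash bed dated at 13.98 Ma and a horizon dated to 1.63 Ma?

1

13.98 Ma sits inside the Miocene (23.03–5.333) and 1.63 Ma inside the Pleistocene (2.58–0.0117); neither of those is wholly between the two dates.
The listed epochs lying completely between them are Pliocene — 1 in all.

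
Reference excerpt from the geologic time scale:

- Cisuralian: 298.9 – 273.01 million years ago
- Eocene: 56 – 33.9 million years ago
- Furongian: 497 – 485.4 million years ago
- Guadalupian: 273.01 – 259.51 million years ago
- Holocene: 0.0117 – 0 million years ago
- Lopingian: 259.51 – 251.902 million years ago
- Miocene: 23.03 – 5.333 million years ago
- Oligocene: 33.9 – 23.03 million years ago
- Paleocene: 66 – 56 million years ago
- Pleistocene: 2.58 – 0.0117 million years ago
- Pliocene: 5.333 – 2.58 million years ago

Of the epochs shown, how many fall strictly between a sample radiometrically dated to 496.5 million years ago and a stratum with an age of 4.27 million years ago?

7

496.5 Ma sits inside the Furongian (497–485.4) and 4.27 Ma inside the Pliocene (5.333–2.58); neither of those is wholly between the two dates.
The listed epochs lying completely between them are Cisuralian, Guadalupian, Lopingian, Paleocene, Eocene, Oligocene, Miocene — 7 in all.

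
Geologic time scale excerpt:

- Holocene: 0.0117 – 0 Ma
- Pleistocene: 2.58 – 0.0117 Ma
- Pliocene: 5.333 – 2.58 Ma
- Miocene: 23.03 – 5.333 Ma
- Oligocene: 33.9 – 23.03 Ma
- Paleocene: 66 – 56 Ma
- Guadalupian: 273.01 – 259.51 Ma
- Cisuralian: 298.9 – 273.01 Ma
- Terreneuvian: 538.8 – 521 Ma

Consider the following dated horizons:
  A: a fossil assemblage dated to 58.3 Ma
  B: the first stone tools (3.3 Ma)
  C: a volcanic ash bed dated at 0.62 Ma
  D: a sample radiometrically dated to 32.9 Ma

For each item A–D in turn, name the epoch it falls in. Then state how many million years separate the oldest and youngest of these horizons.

Match each age against the start–end ranges in the excerpt: A = 58.3 Ma → Paleocene (66–56); B = 3.3 Ma → Pliocene (5.333–2.58); C = 0.62 Ma → Pleistocene (2.58–0.0117); D = 32.9 Ma → Oligocene (33.9–23.03).
The largest age is 58.3 Ma and the smallest is 0.62 Ma; their difference is 57.68 Myr.

A — Paleocene; B — Pliocene; C — Pleistocene; D — Oligocene; span 57.68 million years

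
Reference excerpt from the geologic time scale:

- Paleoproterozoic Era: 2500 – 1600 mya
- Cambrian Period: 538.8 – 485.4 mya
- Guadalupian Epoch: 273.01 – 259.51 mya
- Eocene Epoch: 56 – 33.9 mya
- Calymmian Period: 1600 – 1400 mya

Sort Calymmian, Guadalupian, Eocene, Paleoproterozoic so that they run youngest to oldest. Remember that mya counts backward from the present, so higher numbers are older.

Eocene, Guadalupian, Calymmian, Paleoproterozoic

The oldest of these is Paleoproterozoic (starts 2500 Ma) and the youngest is Eocene (ends 33.9 Ma).
In between, by decreasing start age: Calymmian (1600), Guadalupian (273.01).
Listing youngest first means reversing that sequence.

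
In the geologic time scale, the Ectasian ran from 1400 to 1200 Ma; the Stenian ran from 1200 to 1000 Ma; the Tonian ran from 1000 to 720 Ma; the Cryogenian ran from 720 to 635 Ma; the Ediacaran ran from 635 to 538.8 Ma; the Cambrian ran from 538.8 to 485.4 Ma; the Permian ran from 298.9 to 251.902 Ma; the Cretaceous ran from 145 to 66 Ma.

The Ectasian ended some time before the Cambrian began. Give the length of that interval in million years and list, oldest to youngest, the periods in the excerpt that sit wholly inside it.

661.2 million years; Stenian, Tonian, Cryogenian, Ediacaran

The Ectasian closes at 1200 Ma and the Cambrian opens at 538.8 Ma, so the interval is 1200 − 538.8 = 661.2 Myr.
A period fits inside if it starts at or after 1200 Ma and ends at or before 538.8 Ma; oldest first that gives Stenian, Tonian, Cryogenian, Ediacaran.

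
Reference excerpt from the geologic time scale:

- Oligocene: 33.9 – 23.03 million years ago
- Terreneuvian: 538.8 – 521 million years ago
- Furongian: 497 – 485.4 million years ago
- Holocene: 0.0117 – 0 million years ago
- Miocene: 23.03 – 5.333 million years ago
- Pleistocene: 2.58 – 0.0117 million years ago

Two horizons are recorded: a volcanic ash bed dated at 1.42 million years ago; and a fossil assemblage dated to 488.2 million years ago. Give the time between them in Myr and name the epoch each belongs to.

Elapsed time: 488.2 − 1.42 = 486.78 Myr.
1.42 Ma lies within 2.58–0.0117 Ma: Pleistocene.
488.2 Ma lies within 497–485.4 Ma: Furongian.

486.78 million years apart; the first in the Pleistocene, the second in the Furongian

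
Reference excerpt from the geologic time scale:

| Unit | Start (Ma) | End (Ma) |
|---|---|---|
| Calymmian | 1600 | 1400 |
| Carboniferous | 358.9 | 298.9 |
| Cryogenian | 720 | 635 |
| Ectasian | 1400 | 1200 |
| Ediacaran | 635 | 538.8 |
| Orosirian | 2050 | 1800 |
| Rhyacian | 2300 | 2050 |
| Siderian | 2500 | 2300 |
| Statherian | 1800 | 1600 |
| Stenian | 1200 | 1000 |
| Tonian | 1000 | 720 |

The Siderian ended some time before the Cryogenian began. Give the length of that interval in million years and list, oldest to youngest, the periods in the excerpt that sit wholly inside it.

1580 million years; Rhyacian, Orosirian, Statherian, Calymmian, Ectasian, Stenian, Tonian

End of Siderian = 2300 Ma; start of Cryogenian = 720 Ma.
Gap = 2300 − 720 = 1580 Myr.
Periods wholly inside 2300–720 Ma: Rhyacian (2300–2050), Orosirian (2050–1800), Statherian (1800–1600), Calymmian (1600–1400), Ectasian (1400–1200), Stenian (1200–1000), Tonian (1000–720).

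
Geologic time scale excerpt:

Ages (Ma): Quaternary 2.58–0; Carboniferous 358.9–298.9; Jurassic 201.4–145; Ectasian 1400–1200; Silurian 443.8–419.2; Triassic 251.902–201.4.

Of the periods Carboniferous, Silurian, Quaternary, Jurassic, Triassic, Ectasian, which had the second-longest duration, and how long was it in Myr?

Carboniferous, 60 million years

Start − end for each: Carboniferous 358.9 − 298.9 = 60; Silurian 443.8 − 419.2 = 24.6; Quaternary 2.58 − 0 = 2.58; Jurassic 201.4 − 145 = 56.4; Triassic 251.902 − 201.4 = 50.502; Ectasian 1400 − 1200 = 200.
Ranking these from longest: Ectasian > Carboniferous > Jurassic > Triassic > Silurian > Quaternary.
Position 2 in that ranking is Carboniferous, which lasted 60 Myr.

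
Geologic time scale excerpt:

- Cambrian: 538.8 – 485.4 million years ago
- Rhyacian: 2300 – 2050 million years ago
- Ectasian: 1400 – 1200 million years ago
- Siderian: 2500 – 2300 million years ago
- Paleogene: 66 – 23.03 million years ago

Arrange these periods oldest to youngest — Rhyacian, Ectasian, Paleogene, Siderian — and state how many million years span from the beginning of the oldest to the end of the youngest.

From the excerpt: Rhyacian 2300–2050; Ectasian 1400–1200; Paleogene 66–23.03; Siderian 2500–2300 (Ma).
Larger Ma is earlier, so the oldest is Siderian and the youngest is Paleogene; oldest to youngest: Siderian, Rhyacian, Ectasian, Paleogene.
Oldest start 2500 minus youngest end 23.03 gives 2476.97 Myr overall.

Siderian → Rhyacian → Ectasian → Paleogene; total span 2476.97 Myr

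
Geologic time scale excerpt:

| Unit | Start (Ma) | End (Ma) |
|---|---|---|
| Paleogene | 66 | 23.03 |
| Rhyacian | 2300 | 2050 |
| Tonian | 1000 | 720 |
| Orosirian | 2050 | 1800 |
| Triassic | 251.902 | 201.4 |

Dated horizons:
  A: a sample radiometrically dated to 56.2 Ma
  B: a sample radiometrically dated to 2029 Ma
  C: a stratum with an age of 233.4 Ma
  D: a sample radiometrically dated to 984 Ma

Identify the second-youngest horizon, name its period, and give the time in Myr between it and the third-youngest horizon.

Smaller Ma means younger, so youngest first: A 56.2 < C 233.4 < D 984 < B 2029.
Counting 2 along gives C (233.4 Ma); the excerpt puts that inside the Triassic, 251.902–201.4 Ma.
Next in line is D (984 Ma), and 984 − 233.4 = 750.6 Myr.

C, in the Triassic; 750.6 million years to D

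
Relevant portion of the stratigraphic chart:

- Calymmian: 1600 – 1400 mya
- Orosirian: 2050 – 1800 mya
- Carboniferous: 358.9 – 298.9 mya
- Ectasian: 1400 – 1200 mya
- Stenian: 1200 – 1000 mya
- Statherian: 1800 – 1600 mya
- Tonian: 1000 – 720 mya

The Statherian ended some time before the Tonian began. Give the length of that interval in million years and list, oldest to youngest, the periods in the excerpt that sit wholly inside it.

The Statherian closes at 1600 Ma and the Tonian opens at 1000 Ma, so the interval is 1600 − 1000 = 600 Myr.
A period fits inside if it starts at or after 1600 Ma and ends at or before 1000 Ma; oldest first that gives Calymmian, Ectasian, Stenian.

600 million years; Calymmian, Ectasian, Stenian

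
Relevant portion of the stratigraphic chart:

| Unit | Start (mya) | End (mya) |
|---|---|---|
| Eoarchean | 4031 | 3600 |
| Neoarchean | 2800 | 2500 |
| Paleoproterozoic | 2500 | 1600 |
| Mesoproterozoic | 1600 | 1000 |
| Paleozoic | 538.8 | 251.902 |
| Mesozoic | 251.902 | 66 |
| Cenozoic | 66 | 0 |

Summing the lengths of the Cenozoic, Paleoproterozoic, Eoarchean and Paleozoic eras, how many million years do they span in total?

1683.898 million years

Duration is start − end for each: (66 − 0) + (2500 − 1600) + (4031 − 3600) + (538.8 − 251.902).
That is 66 + 900 + 431 + 286.898, which totals 1683.898 million years.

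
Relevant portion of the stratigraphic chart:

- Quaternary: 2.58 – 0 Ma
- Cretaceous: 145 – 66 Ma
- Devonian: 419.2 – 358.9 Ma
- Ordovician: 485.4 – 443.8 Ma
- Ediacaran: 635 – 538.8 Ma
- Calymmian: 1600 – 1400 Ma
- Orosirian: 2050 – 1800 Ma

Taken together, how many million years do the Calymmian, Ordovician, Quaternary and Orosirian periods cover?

494.18 million years

Each duration: Calymmian = 200; Ordovician = 41.6; Quaternary = 2.58; Orosirian = 250.
Sum: 200 + 41.6 + 2.58 + 250 = 494.18 Myr.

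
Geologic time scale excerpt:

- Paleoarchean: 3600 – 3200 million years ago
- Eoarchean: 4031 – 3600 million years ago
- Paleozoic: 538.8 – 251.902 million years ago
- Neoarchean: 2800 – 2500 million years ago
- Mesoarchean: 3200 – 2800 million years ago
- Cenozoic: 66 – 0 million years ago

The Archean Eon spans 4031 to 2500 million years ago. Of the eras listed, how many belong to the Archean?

Eras inside 4031–2500 Ma: Eoarchean, Paleoarchean, Mesoarchean, Neoarchean — 4 in total.

4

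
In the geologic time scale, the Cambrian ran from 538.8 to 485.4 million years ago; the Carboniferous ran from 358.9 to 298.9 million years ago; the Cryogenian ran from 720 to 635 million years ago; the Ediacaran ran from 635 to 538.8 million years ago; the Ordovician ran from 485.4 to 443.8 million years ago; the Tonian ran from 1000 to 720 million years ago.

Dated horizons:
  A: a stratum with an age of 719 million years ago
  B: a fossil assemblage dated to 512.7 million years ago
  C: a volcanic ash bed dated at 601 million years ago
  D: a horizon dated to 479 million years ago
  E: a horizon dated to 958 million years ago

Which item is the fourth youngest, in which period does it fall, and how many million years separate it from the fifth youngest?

Smaller Ma means younger, so youngest first: D 479 < B 512.7 < C 601 < A 719 < E 958.
Counting 4 along gives A (719 Ma); the excerpt puts that inside the Cryogenian, 720–635 Ma.
Next in line is E (958 Ma), and 958 − 719 = 239 Myr.

A, in the Cryogenian; 239 million years to E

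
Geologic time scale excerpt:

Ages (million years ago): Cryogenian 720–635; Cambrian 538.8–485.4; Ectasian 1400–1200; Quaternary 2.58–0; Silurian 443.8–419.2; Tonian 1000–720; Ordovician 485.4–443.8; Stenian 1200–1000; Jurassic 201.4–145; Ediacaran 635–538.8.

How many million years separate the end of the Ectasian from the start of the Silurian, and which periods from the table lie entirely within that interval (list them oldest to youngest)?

756.2 million years; Stenian, Tonian, Cryogenian, Ediacaran, Cambrian, Ordovician

The Ectasian closes at 1200 Ma and the Silurian opens at 443.8 Ma, so the interval is 1200 − 443.8 = 756.2 Myr.
A period fits inside if it starts at or after 1200 Ma and ends at or before 443.8 Ma; oldest first that gives Stenian, Tonian, Cryogenian, Ediacaran, Cambrian, Ordovician.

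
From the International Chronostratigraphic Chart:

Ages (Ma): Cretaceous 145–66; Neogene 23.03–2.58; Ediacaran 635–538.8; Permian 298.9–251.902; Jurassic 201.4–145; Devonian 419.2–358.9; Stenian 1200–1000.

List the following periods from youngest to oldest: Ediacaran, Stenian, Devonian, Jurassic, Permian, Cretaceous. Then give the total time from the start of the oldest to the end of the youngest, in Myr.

Cretaceous, Jurassic, Permian, Devonian, Ediacaran, Stenian; total span 1134 Myr

Start ages (Ma): Stenian 1200, Ediacaran 635, Devonian 419.2, Permian 298.9, Jurassic 201.4, Cretaceous 145.
Ordered youngest to oldest: Cretaceous, Jurassic, Permian, Devonian, Ediacaran, Stenian.
Span = 1200 − 66 = 1134 Myr.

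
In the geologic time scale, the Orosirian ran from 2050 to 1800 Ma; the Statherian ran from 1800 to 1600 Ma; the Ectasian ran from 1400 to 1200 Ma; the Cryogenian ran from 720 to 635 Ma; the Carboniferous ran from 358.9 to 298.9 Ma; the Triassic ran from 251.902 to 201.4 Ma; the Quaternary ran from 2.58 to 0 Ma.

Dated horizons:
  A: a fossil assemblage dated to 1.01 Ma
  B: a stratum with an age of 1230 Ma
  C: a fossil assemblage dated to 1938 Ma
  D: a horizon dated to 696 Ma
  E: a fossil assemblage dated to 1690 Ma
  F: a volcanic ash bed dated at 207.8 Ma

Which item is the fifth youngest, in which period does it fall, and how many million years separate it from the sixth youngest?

Smaller Ma means younger, so youngest first: A 1.01 < F 207.8 < D 696 < B 1230 < E 1690 < C 1938.
Counting 5 along gives E (1690 Ma); the excerpt puts that inside the Statherian, 1800–1600 Ma.
Next in line is C (1938 Ma), and 1938 − 1690 = 248 Myr.

E, in the Statherian; 248 million years to C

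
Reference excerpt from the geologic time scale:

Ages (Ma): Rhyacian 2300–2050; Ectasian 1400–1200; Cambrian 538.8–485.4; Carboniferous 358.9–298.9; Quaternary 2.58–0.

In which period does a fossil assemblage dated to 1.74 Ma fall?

Quaternary

1.74 Ma lies between 2.58 and 0 Ma, so it falls in the Quaternary.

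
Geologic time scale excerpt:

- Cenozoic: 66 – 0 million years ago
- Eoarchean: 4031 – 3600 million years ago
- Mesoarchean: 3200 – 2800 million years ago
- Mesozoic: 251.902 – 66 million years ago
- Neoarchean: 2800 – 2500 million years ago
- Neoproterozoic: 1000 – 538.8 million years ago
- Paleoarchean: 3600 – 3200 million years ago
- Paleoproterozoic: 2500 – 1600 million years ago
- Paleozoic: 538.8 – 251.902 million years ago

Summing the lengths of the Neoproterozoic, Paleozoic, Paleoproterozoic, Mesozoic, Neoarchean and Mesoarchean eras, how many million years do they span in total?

Duration is start − end for each: (1000 − 538.8) + (538.8 − 251.902) + (2500 − 1600) + (251.902 − 66) + (2800 − 2500) + (3200 − 2800).
That is 461.2 + 286.898 + 900 + 185.902 + 300 + 400, which totals 2534 million years.

2534 million years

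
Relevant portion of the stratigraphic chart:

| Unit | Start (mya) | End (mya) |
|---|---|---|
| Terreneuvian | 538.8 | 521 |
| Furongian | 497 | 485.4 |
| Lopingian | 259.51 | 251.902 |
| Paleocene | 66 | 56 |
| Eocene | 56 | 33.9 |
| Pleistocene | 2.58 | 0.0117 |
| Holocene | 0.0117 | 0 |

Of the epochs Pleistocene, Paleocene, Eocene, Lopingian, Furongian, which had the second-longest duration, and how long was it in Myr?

Durations: Pleistocene 2.5683; Paleocene 10; Eocene 22.1; Lopingian 7.608; Furongian 11.6 Myr.
Sorted longest-first: Eocene (22.1), Furongian (11.6), Paleocene (10), Lopingian (7.608), Pleistocene (2.5683).
The second longest is Furongian at 11.6 Myr.

Furongian, 11.6 million years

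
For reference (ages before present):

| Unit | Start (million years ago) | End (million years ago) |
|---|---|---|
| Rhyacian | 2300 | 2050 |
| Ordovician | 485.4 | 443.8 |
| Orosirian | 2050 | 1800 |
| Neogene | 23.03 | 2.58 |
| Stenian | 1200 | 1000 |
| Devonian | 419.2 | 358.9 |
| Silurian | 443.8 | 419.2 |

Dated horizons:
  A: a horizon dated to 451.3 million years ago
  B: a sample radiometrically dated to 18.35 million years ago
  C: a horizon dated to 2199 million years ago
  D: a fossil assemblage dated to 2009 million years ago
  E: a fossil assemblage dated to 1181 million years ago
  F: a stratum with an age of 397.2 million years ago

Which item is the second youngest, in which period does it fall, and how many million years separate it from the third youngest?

F, in the Devonian; 54.1 million years to A

Smaller Ma means younger, so youngest first: B 18.35 < F 397.2 < A 451.3 < E 1181 < D 2009 < C 2199.
Counting 2 along gives F (397.2 Ma); the excerpt puts that inside the Devonian, 419.2–358.9 Ma.
Next in line is A (451.3 Ma), and 451.3 − 397.2 = 54.1 Myr.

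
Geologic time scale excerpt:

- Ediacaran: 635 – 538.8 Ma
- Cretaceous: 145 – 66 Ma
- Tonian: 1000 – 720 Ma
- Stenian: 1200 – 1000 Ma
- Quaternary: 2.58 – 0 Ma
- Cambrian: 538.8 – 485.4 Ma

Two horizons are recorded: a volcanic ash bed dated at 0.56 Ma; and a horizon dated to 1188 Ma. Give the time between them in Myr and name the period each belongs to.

Elapsed time: 1188 − 0.56 = 1187.44 Myr.
0.56 Ma lies within 2.58–0 Ma: Quaternary.
1188 Ma lies within 1200–1000 Ma: Stenian.

1187.44 million years apart; the first in the Quaternary, the second in the Stenian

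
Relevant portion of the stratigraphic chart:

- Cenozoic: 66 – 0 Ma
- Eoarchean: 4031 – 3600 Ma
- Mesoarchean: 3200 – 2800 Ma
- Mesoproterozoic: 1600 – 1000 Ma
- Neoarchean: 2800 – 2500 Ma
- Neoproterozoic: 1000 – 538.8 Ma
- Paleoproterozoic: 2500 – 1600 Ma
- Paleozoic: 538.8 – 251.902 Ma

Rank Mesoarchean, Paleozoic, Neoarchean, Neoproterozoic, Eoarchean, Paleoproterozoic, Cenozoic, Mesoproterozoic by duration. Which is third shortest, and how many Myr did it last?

Durations: Mesoarchean 400; Paleozoic 286.898; Neoarchean 300; Neoproterozoic 461.2; Eoarchean 431; Paleoproterozoic 900; Cenozoic 66; Mesoproterozoic 600 Myr.
Sorted shortest-first: Cenozoic (66), Paleozoic (286.898), Neoarchean (300), Mesoarchean (400), Eoarchean (431), Neoproterozoic (461.2), Mesoproterozoic (600), Paleoproterozoic (900).
The third shortest is Neoarchean at 300 Myr.

Neoarchean, 300 million years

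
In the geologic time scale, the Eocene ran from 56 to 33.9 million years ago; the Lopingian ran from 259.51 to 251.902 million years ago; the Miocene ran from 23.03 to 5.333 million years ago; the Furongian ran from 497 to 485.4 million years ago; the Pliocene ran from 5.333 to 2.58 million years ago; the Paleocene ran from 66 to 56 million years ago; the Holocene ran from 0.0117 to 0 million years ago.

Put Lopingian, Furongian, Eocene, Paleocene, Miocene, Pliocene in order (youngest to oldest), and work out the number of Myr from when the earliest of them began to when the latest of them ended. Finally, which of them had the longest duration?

Start ages (Ma): Furongian 497, Lopingian 259.51, Paleocene 66, Eocene 56, Miocene 23.03, Pliocene 5.333.
Ordered youngest to oldest: Pliocene, Miocene, Eocene, Paleocene, Lopingian, Furongian.
Span = 497 − 2.58 = 494.42 Myr.
Durations: Lopingian 7.608, Furongian 11.6, Pliocene 2.753, Eocene 22.1, Miocene 17.697, Paleocene 10 → longest is Eocene (22.1 Myr).

Pliocene, Miocene, Eocene, Paleocene, Lopingian, Furongian; total span 494.42 Myr; longest is Eocene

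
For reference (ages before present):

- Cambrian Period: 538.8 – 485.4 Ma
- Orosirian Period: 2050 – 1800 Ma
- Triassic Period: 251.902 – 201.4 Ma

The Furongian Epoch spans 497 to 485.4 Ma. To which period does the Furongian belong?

The Furongian (497–485.4 Ma) lies entirely within 538.8–485.4 Ma, the Cambrian Period.

Cambrian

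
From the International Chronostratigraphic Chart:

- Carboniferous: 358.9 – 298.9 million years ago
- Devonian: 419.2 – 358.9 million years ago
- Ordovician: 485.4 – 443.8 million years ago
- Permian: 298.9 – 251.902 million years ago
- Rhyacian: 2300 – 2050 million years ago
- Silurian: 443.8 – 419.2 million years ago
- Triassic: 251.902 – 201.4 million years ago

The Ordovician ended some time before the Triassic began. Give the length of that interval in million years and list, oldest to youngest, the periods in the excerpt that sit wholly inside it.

191.898 million years; Silurian, Devonian, Carboniferous, Permian

End of Ordovician = 443.8 Ma; start of Triassic = 251.902 Ma.
Gap = 443.8 − 251.902 = 191.898 Myr.
Periods wholly inside 443.8–251.902 Ma: Silurian (443.8–419.2), Devonian (419.2–358.9), Carboniferous (358.9–298.9), Permian (298.9–251.902).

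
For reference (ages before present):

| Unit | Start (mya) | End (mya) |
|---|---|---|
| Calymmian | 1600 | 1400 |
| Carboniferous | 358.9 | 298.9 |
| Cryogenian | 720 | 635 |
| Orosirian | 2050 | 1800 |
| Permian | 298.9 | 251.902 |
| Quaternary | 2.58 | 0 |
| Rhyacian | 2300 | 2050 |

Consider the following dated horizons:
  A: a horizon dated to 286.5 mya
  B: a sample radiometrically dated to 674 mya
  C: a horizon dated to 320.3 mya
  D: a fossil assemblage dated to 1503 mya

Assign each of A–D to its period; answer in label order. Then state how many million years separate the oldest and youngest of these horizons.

A: 286.5 Ma lies in 298.9–251.902 Ma, so Permian.
B: 674 Ma lies in 720–635 Ma, so Cryogenian.
C: 320.3 Ma lies in 358.9–298.9 Ma, so Carboniferous.
D: 1503 Ma lies in 1600–1400 Ma, so Calymmian.
Oldest = 1503 Ma, youngest = 286.5 Ma → span 1216.5 Myr.

A — Permian; B — Cryogenian; C — Carboniferous; D — Calymmian; span 1216.5 million years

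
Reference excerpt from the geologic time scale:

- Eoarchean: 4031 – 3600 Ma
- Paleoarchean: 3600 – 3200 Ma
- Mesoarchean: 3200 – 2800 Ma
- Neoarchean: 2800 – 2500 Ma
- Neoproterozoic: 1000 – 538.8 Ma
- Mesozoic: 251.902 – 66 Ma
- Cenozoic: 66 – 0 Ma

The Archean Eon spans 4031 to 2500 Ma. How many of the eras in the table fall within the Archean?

Eras inside 4031–2500 Ma: Eoarchean, Paleoarchean, Mesoarchean, Neoarchean — 4 in total.

4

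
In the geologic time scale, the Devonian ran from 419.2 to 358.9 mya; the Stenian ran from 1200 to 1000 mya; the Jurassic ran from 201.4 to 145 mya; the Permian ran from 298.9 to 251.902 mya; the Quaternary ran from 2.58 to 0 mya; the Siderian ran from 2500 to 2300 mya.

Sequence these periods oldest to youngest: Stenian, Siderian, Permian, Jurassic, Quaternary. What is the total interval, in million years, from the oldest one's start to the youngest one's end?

From the excerpt: Stenian 1200–1000; Siderian 2500–2300; Permian 298.9–251.902; Jurassic 201.4–145; Quaternary 2.58–0 (Ma).
Larger Ma is earlier, so the oldest is Siderian and the youngest is Quaternary; oldest to youngest: Siderian, Stenian, Permian, Jurassic, Quaternary.
Oldest start 2500 minus youngest end 0 gives 2500 Myr overall.

Siderian, Stenian, Permian, Jurassic, Quaternary; total span 2500 Myr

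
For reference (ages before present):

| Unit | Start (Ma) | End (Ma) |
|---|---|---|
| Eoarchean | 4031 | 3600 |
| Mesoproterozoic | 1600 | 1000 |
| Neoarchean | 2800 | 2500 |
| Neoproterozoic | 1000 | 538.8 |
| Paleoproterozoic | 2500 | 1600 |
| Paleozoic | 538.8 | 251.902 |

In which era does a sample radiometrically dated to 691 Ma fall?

Neoproterozoic

691 Ma lies between 1000 and 538.8 Ma, so it falls in the Neoproterozoic.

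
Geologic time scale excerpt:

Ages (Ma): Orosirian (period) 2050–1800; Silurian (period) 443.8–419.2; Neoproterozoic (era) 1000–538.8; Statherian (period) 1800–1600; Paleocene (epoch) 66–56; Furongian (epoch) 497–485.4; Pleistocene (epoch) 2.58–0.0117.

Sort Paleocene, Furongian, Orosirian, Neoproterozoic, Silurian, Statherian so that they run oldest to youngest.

Orosirian → Statherian → Neoproterozoic → Furongian → Silurian → Paleocene

Sorting by start age (descending Ma, since larger Ma = older): Orosirian began 2050, Statherian began 1800, Neoproterozoic began 1000, Furongian began 497, Silurian began 443.8, Paleocene began 66.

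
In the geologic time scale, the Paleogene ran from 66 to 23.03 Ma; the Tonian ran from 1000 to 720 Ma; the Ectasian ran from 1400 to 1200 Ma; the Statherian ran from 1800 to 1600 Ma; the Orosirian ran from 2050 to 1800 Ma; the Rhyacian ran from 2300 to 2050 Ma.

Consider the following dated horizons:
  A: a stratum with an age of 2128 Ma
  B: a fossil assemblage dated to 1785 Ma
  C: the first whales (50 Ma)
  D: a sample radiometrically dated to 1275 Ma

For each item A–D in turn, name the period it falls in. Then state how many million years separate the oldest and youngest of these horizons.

A — Rhyacian; B — Statherian; C — Paleogene; D — Ectasian; span 2078 million years

Match each age against the start–end ranges in the excerpt: A = 2128 Ma → Rhyacian (2300–2050); B = 1785 Ma → Statherian (1800–1600); C = 50 Ma → Paleogene (66–23.03); D = 1275 Ma → Ectasian (1400–1200).
The largest age is 2128 Ma and the smallest is 50 Ma; their difference is 2078 Myr.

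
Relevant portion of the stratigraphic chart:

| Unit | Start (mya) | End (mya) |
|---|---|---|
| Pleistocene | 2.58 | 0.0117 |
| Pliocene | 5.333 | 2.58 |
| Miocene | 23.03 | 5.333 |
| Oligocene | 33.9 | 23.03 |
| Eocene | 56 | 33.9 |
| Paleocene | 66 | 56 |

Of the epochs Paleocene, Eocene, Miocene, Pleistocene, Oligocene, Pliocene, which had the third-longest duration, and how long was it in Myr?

Durations: Paleocene 10; Eocene 22.1; Miocene 17.697; Pleistocene 2.5683; Oligocene 10.87; Pliocene 2.753 Myr.
Sorted longest-first: Eocene (22.1), Miocene (17.697), Oligocene (10.87), Paleocene (10), Pliocene (2.753), Pleistocene (2.5683).
The third longest is Oligocene at 10.87 Myr.

Oligocene, 10.87 million years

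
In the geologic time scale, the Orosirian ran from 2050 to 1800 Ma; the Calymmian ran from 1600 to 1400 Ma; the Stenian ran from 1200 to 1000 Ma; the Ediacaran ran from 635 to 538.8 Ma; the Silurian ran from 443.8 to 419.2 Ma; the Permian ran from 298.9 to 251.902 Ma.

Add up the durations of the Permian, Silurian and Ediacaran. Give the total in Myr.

Duration is start − end for each: (298.9 − 251.902) + (443.8 − 419.2) + (635 − 538.8).
That is 46.998 + 24.6 + 96.2, which totals 167.798 million years.

167.798 million years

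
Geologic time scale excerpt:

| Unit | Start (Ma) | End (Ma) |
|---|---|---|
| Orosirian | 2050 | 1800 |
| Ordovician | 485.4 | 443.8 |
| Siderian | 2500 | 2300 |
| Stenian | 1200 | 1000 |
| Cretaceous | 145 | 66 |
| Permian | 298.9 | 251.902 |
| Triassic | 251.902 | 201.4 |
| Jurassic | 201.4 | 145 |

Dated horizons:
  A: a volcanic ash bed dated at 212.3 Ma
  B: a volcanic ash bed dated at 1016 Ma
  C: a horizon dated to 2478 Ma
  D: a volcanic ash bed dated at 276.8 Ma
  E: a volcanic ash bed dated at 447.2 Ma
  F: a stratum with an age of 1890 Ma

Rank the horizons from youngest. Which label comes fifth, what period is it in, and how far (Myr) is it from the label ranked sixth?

F, in the Orosirian; 588 million years to C

Sorted youngest-first by Ma: A (212.3), D (276.8), E (447.2), B (1016), F (1890), C (2478).
The fifth youngest is F at 1890 Ma, which lies in 2050–1800 Ma: the Orosirian.
The sixth youngest is C at 2478 Ma; separation = |1890 − 2478| = 588 Myr.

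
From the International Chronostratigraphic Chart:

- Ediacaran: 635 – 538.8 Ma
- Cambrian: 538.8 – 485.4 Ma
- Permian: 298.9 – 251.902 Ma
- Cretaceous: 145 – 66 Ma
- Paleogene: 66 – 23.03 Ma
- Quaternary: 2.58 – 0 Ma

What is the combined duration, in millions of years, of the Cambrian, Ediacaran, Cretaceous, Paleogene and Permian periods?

318.568 million years

Each duration: Cambrian = 53.4; Ediacaran = 96.2; Cretaceous = 79; Paleogene = 42.97; Permian = 46.998.
Sum: 53.4 + 96.2 + 79 + 42.97 + 46.998 = 318.568 Myr.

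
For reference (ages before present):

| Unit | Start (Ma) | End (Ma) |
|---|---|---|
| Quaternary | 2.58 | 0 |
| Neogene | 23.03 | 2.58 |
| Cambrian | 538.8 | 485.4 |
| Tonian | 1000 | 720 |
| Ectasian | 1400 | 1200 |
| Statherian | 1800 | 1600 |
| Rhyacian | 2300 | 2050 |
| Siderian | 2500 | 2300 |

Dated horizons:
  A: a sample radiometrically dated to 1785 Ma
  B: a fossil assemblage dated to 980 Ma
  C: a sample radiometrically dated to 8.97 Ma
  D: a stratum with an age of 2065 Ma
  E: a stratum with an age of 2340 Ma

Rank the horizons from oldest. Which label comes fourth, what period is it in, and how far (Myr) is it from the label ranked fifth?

B, in the Tonian; 971.03 million years to C

Sorted oldest-first by Ma: E (2340), D (2065), A (1785), B (980), C (8.97).
The fourth oldest is B at 980 Ma, which lies in 1000–720 Ma: the Tonian.
The fifth oldest is C at 8.97 Ma; separation = |980 − 8.97| = 971.03 Myr.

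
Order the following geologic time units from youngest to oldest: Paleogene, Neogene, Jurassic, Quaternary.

Group by era (each group listed oldest first) — Mesozoic: Jurassic; Cenozoic: Paleogene, Neogene, Quaternary. The eras run Paleozoic → Mesozoic → Cenozoic. Concatenating the groups in that era order and then reversing gives youngest to oldest.

Quaternary → Neogene → Paleogene → Jurassic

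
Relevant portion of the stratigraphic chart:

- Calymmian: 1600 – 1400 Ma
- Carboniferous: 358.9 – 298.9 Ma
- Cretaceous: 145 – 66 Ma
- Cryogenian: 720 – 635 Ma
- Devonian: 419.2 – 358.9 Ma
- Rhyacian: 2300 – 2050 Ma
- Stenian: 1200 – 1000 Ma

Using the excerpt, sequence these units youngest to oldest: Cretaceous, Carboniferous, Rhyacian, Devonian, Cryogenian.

Sorting by start age (ascending Ma, since larger Ma = older): Cretaceous began 145, Carboniferous began 358.9, Devonian began 419.2, Cryogenian began 720, Rhyacian began 2300.

Cretaceous → Carboniferous → Devonian → Cryogenian → Rhyacian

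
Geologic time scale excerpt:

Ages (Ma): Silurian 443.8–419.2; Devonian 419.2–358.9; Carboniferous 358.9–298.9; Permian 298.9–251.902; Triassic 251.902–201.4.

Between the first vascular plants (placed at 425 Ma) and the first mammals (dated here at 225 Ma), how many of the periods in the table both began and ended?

The older date is 425 Ma and the younger is 225 Ma.
Periods with start < 425 and end > 225 Ma: Devonian (419.2–358.9), Carboniferous (358.9–298.9), Permian (298.9–251.902).
That is 3 complete periods.

3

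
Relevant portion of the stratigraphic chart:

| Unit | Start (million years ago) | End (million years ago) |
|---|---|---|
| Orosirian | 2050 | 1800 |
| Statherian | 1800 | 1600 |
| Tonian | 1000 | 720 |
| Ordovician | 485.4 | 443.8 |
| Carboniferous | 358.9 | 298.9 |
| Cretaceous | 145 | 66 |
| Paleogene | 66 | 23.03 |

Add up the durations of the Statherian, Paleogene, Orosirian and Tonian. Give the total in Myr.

Duration is start − end for each: (1800 − 1600) + (66 − 23.03) + (2050 − 1800) + (1000 − 720).
That is 200 + 42.97 + 250 + 280, which totals 772.97 million years.

772.97 million years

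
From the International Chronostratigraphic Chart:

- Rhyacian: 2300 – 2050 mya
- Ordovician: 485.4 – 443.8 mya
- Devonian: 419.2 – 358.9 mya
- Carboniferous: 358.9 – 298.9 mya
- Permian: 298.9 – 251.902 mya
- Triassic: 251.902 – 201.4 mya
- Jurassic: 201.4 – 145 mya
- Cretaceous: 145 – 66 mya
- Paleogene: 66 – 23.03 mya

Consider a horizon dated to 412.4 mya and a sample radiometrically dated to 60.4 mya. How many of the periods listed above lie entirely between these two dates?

412.4 Ma sits inside the Devonian (419.2–358.9) and 60.4 Ma inside the Paleogene (66–23.03); neither of those is wholly between the two dates.
The listed periods lying completely between them are Carboniferous, Permian, Triassic, Jurassic, Cretaceous — 5 in all.

5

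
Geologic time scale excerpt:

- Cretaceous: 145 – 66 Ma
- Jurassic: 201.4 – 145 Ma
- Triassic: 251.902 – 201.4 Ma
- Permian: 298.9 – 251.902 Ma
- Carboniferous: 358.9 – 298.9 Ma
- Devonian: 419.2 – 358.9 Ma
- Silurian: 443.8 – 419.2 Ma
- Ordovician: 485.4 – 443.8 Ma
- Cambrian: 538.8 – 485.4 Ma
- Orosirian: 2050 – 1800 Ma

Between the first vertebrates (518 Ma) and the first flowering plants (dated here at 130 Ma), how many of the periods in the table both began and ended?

The older date is 518 Ma and the younger is 130 Ma.
Periods with start < 518 and end > 130 Ma: Ordovician (485.4–443.8), Silurian (443.8–419.2), Devonian (419.2–358.9), Carboniferous (358.9–298.9), Permian (298.9–251.902), Triassic (251.902–201.4), Jurassic (201.4–145).
That is 7 complete periods.

7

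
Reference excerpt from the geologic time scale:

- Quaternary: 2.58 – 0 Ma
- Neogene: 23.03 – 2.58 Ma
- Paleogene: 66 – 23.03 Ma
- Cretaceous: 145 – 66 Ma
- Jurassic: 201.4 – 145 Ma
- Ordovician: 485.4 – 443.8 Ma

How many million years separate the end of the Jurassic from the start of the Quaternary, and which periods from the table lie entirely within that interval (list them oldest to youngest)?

End of Jurassic = 145 Ma; start of Quaternary = 2.58 Ma.
Gap = 145 − 2.58 = 142.42 Myr.
Periods wholly inside 145–2.58 Ma: Cretaceous (145–66), Paleogene (66–23.03), Neogene (23.03–2.58).

142.42 million years; Cretaceous, Paleogene, Neogene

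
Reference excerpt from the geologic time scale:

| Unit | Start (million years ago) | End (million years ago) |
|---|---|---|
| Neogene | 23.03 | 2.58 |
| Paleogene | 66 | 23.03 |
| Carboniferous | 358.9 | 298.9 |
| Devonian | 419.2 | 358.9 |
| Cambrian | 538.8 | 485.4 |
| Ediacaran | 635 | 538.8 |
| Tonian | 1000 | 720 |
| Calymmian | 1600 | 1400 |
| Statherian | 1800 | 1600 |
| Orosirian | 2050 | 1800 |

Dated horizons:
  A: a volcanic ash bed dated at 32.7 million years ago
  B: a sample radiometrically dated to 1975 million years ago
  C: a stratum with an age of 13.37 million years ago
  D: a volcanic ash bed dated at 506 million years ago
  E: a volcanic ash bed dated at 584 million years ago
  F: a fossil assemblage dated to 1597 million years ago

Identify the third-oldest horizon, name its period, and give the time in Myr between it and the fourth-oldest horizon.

E, in the Ediacaran; 78 million years to D

Larger Ma means older, so oldest first: B 1975 > F 1597 > E 584 > D 506 > A 32.7 > C 13.37.
Counting 3 along gives E (584 Ma); the excerpt puts that inside the Ediacaran, 635–538.8 Ma.
Next in line is D (506 Ma), and 584 − 506 = 78 Myr.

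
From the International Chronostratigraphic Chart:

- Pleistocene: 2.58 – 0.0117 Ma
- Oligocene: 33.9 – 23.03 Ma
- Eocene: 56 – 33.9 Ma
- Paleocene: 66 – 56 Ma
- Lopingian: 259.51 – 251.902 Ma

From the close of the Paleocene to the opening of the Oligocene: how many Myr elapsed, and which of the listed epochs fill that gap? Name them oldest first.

The Paleocene closes at 56 Ma and the Oligocene opens at 33.9 Ma, so the interval is 56 − 33.9 = 22.1 Myr.
An epoch fits inside if it starts at or after 56 Ma and ends at or before 33.9 Ma; oldest first that gives Eocene.

22.1 million years; Eocene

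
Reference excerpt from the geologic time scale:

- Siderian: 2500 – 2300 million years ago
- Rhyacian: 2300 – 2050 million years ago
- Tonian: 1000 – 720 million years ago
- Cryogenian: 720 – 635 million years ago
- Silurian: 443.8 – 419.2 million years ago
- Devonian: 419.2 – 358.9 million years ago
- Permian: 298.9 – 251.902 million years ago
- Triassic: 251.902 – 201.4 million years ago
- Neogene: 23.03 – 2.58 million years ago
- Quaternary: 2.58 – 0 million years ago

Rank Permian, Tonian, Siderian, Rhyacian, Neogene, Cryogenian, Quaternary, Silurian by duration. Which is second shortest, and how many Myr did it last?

Start − end for each: Permian 298.9 − 251.902 = 46.998; Tonian 1000 − 720 = 280; Siderian 2500 − 2300 = 200; Rhyacian 2300 − 2050 = 250; Neogene 23.03 − 2.58 = 20.45; Cryogenian 720 − 635 = 85; Quaternary 2.58 − 0 = 2.58; Silurian 443.8 − 419.2 = 24.6.
Ranking these from shortest: Quaternary < Neogene < Silurian < Permian < Cryogenian < Siderian < Rhyacian < Tonian.
Position 2 in that ranking is Neogene, which lasted 20.45 Myr.

Neogene, 20.45 million years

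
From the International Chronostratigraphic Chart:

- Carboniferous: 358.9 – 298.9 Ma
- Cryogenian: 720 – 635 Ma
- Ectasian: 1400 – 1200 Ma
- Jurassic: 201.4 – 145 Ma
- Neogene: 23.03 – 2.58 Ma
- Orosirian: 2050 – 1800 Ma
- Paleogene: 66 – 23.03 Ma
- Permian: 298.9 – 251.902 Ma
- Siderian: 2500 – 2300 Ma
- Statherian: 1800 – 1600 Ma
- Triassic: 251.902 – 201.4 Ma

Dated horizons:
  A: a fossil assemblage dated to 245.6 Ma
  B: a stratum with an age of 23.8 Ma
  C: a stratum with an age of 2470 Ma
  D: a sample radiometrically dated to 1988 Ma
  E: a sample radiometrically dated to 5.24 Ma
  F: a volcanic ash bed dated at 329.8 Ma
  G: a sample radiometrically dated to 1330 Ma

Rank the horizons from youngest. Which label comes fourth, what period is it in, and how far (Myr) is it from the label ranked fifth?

Sorted youngest-first by Ma: E (5.24), B (23.8), A (245.6), F (329.8), G (1330), D (1988), C (2470).
The fourth youngest is F at 329.8 Ma, which lies in 358.9–298.9 Ma: the Carboniferous.
The fifth youngest is G at 1330 Ma; separation = |329.8 − 1330| = 1000.2 Myr.

F, in the Carboniferous; 1000.2 million years to G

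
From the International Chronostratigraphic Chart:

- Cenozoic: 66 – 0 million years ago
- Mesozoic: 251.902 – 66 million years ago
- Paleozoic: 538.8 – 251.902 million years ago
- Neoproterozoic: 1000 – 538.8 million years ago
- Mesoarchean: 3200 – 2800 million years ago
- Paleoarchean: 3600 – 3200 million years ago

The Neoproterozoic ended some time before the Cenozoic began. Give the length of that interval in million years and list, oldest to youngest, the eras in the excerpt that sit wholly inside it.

472.8 million years; Paleozoic, Mesozoic

End of Neoproterozoic = 538.8 Ma; start of Cenozoic = 66 Ma.
Gap = 538.8 − 66 = 472.8 Myr.
Eras wholly inside 538.8–66 Ma: Paleozoic (538.8–251.902), Mesozoic (251.902–66).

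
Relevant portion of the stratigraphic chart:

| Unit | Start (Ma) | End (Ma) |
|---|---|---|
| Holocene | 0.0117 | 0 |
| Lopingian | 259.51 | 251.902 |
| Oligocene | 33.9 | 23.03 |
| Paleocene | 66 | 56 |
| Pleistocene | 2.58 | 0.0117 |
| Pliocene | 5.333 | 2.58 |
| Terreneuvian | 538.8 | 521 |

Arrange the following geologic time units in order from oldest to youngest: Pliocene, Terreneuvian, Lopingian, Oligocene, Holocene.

Read off each span (Ma): Pliocene 5.333–2.58; Terreneuvian 538.8–521; Lopingian 259.51–251.902; Oligocene 33.9–23.03; Holocene 0.0117–0.
Larger Ma is older, so oldest→youngest is Terreneuvian, Lopingian, Oligocene, Pliocene, Holocene.

Terreneuvian, Lopingian, Oligocene, Pliocene, Holocene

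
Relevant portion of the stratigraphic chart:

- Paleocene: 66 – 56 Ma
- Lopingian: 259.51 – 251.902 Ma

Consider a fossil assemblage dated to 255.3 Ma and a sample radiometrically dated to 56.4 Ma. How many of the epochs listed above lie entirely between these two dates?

0

Checking each listed span, none has both start < 255.3 Ma and end > 56.4 Ma — every epoch straddles one of the two dates or lies outside them — so the count is 0.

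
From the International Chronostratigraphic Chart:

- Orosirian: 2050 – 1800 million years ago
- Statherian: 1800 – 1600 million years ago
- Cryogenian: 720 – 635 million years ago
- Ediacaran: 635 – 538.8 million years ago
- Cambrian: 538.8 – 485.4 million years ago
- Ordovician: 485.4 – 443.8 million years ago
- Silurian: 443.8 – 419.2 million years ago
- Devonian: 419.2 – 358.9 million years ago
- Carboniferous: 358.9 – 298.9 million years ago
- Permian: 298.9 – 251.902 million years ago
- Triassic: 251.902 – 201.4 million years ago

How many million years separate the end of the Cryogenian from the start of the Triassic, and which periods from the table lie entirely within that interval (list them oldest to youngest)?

383.098 million years; Ediacaran, Cambrian, Ordovician, Silurian, Devonian, Carboniferous, Permian

The Cryogenian closes at 635 Ma and the Triassic opens at 251.902 Ma, so the interval is 635 − 251.902 = 383.098 Myr.
A period fits inside if it starts at or after 635 Ma and ends at or before 251.902 Ma; oldest first that gives Ediacaran, Cambrian, Ordovician, Silurian, Devonian, Carboniferous, Permian.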